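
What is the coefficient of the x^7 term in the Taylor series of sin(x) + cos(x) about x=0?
Expand to order 7: sin(x) + cos(x) = -x^7/5040 - x^6/720 + x^5/120 + x^4/24 - x^3/6 - x^2/2 + x + 1 + O(x^8).
The coefficient of x^7 is -1/5040.

Final answer: -1/5040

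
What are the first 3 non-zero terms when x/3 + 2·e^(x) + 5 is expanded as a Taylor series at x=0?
x^2 + 7·x/3 + 7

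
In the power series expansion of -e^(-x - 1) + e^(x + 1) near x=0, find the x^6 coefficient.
Expand to order 6: -e^(-x - 1) + e^(x + 1) = x^6·(-e^(-1)/720 + e/720) + x^5·(e^(-1)/120 + e/120) + x^4·(-e^(-1)/24 + e/24) + x^3·(e^(-1)/6 + e/6) + x^2·(-e^(-1)/2 + e/2) + x·(e^(-1) + e) - e^(-1) + e + O(x^7).
The coefficient of x^6 is -e^(-1)/720 + e/720.

Final answer: -e^(-1)/720 + e/720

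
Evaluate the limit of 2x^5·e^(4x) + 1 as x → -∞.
The product is a 0·∞ indeterminate form at x → -∞.
Rewrite the product as 2x^5 / e^(-4x) (an ∞/∞ form) and apply L'Hôpital, or use the standard hierarchy e^(4|x|) ≫ |x^5| as x → -∞.
The indeterminate product → 0, so the limit = 1.

Final answer: 1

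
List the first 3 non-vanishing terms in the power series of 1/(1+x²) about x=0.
x^4 - x^2 + 1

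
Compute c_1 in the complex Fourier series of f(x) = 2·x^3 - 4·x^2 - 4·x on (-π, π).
Compute the real Fourier coefficients first: a_1 = 16, b_1 = -32 + 4·π^2.
Then c_1 = (a_1 − i·b_1)/2 = 8 - 2·i·π^2 + 16·i.

Final answer: 8 - 2·i·π^2 + 16·i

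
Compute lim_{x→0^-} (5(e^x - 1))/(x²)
Both numerator and denominator → 0 as x → 0^-; this is a 0/0 indeterminate form.
Expand each to leading order near x = 0: numerator ~ 5·x, denominator ~ x^2.
The limit of the ratio is -∞.

Final answer: -∞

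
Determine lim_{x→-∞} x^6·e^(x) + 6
The product is a 0·∞ indeterminate form at x → -∞.
Rewrite the product as x^6 / e^(-x) (an ∞/∞ form) and apply L'Hôpital, or use the standard hierarchy e^(|x|) ≫ |x^6| as x → -∞.
The indeterminate product → 0, so the limit = 6.

Final answer: 6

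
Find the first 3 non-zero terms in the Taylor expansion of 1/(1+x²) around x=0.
x^4 - x^2 + 1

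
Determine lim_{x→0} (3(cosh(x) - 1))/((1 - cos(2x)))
Both numerator and denominator → 0 as x → 0; this is a 0/0 indeterminate form.
Expand each to leading order near x = 0: numerator ~ 3·x^2/2, denominator ~ 2·x^2.
The limit of the ratio is 3/4.

Final answer: 3/4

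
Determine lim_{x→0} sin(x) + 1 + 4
Direct substitution at x = 0 gives 5.

Final answer: 5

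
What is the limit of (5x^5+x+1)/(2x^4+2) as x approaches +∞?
This is an ∞/∞ indeterminate form as x → +∞.
Divide numerator and denominator by x^5 and let the lower-order terms vanish; the numerator's degree 5 exceeds the denominator's degree 4, so the quotient diverges.
Limit = ∞.

Final answer: ∞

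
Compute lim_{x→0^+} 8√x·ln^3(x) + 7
The product is a 0·∞ indeterminate form at x → 0⁺.
Rewrite the product as 8·ln^3(x) / x^(-1/2) and apply L'Hôpital, or use the standard hierarchy x^(-1/2) ≫ |ln x|^3 as x → 0⁺.
The indeterminate product → 0, so the limit = 7.

Final answer: 7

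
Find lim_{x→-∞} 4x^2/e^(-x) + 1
The quotient is an ∞/∞ indeterminate form as x → -∞.
Compare growth rates of the dominant terms (exponentials ≫ polynomials ≫ logarithms), or apply L'Hôpital's rule; the quotient → 0.
Adding the constant: 0 + 1 = 1. Limit = 1.

Final answer: 1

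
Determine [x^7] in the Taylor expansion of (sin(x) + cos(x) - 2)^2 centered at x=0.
Expand to order 7: (sin(x) + cos(x) - 2)^2 = -31·x^7/1260 + x^6/180 + 7·x^5/30 - x^4/6 - 2·x^3/3 + 2·x^2 - 2·x + 1 + O(x^8).
The coefficient of x^7 is -31/1260.

Final answer: -31/1260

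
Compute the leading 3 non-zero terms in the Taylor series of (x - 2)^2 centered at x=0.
x^2 - 4·x + 4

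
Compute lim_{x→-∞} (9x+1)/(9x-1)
Evaluate the dominant behaviour as x → -∞; each term tends to a finite value or vanishes.
Limit = 1.

Final answer: 1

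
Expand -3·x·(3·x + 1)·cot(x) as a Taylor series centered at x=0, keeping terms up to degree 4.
x^4/15 + 3·x^3 + x^2 - 9·x - 3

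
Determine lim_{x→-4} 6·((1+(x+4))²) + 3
Direct substitution at x = -4 gives 9.

Final answer: 9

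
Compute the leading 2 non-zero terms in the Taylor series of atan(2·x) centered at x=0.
-8·x^3/3 + 2·x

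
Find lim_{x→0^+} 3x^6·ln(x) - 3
The product is a 0·∞ indeterminate form at x → 0⁺.
Rewrite the product as 3·ln(x) / x^(-6) and apply L'Hôpital, or use the standard hierarchy x^(-6) ≫ |ln x| as x → 0⁺.
The indeterminate product → 0, so the limit = -3.

Final answer: -3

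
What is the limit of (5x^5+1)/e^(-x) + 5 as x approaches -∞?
The quotient is an ∞/∞ indeterminate form as x → -∞.
Compare growth rates of the dominant terms (exponentials ≫ polynomials ≫ logarithms), or apply L'Hôpital's rule; the quotient → 0.
Adding the constant: 0 + 5 = 5. Limit = 5.

Final answer: 5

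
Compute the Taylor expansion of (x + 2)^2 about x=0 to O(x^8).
x^2 + 4·x + 4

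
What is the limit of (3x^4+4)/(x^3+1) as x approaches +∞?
This is an ∞/∞ indeterminate form as x → +∞.
Divide numerator and denominator by x^4 and let the lower-order terms vanish; the numerator's degree 4 exceeds the denominator's degree 3, so the quotient diverges.
Limit = ∞.

Final answer: ∞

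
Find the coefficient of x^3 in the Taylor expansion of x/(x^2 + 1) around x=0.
Expand to order 3: x/(x^2 + 1) = -x^3 + x + O(x^4).
The coefficient of x^3 is -1.

Final answer: -1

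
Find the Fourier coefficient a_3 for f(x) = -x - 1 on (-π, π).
a_3 = (1/π) ∫_{-π}^{π} f(x)·cos(3x) dx.
Evaluate the integral (use parity and integration by parts as needed): a_3 = 0.

Final answer: 0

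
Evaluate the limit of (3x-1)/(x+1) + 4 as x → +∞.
Evaluate the dominant behaviour as x → +∞; each term tends to a finite value or vanishes.
Limit = 7.

Final answer: 7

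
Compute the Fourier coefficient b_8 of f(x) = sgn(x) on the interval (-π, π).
b_8 = (1/π) ∫_{-π}^{π} f(x)·sin(8x) dx.
Evaluate the integral (use parity and integration by parts as needed): b_8 = 0.

Final answer: 0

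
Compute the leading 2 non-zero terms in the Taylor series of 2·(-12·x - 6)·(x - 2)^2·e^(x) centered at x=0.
-96·x - 48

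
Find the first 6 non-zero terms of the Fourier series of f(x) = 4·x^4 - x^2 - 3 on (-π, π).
(196 - 32·π^2)·cos(x) + (-13 + 8·π^2)·cos(2·x) + (76/27 - 32·π^2/9)·cos(3·x) + (-1 + 2·π^2)·cos(4·x) + (292/625 - 32·π^2/25)·cos(5·x) - π^2/3 - 3 + 4·π^4/5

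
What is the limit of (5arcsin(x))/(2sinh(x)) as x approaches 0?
Both numerator and denominator → 0 as x → 0; this is a 0/0 indeterminate form.
Expand each to leading order near x = 0: numerator ~ 5·x, denominator ~ 2·x.
The limit of the ratio is 5/2.

Final answer: 5/2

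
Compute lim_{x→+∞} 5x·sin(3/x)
As x → +∞: let u = 3/x → 0⁺; then 5·x·sin(3/x) = 5·3·sin(u)/u → 5·3·1 = 15.
Limit = 15.

Final answer: 15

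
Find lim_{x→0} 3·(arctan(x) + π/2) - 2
Direct substitution at x = 0 gives -2 + 3·π/2.

Final answer: -2 + 3·π/2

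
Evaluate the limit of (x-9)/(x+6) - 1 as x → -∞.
Evaluate the dominant behaviour as x → -∞; each term tends to a finite value or vanishes.
Limit = 0.

Final answer: 0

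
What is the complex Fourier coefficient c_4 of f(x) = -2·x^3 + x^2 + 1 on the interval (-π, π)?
Compute the real Fourier coefficients first: a_4 = 1/4, b_4 = -3/8 + π^2.
Then c_4 = (a_4 − i·b_4)/2 = 1/8 - i·π^2/2 + 3·i/16.

Final answer: 1/8 - i·π^2/2 + 3·i/16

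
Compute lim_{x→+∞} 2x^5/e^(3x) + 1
The quotient is an ∞/∞ indeterminate form as x → +∞.
The exponential denominator e^(3x) dominates the polynomial numerator (e^x ≫ x^5 as x → ∞), so the quotient → 0.
Adding the constant: 0 + 1 = 1. Limit = 1.

Final answer: 1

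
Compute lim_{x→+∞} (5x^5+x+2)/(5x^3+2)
This is an ∞/∞ indeterminate form as x → +∞.
Divide numerator and denominator by x^5 and let the lower-order terms vanish; the numerator's degree 5 exceeds the denominator's degree 3, so the quotient diverges.
Limit = ∞.

Final answer: ∞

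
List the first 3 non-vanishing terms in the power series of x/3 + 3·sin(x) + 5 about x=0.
-x^3/2 + 10·x/3 + 5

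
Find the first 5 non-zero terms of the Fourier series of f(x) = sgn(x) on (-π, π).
4·sin(x)/π + 4·sin(3·x)/(3·π) + 4·sin(5·x)/(5·π) + 4·sin(7·x)/(7·π) + 4·sin(9·x)/(9·π)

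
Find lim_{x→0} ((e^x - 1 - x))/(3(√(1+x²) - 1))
Both numerator and denominator → 0 as x → 0; this is a 0/0 indeterminate form.
Expand each to leading order near x = 0: numerator ~ x^2/2, denominator ~ 3·x^2/2.
The limit of the ratio is 1/3.

Final answer: 1/3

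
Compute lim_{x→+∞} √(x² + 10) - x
This is an ∞ − ∞ indeterminate form.
Multiply and divide by the conjugate √(x²+10) + x; the x² terms cancel, leaving 10/(√(x²+10)+x) → 0.
Limit = 0.

Final answer: 0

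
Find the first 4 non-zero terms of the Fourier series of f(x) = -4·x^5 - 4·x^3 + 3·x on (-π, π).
(-906 - 8·π^4 + 152·π^2)·sin(x) + (-16·π^2 + 21 + 4·π^4)·sin(2·x) + (-8·π^4/3 - 14/81 + 88·π^2/27)·sin(3·x) + (-π^2/2 - 21/16 + 2·π^4)·sin(4·x)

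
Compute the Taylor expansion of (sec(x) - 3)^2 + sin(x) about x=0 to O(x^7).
-47·x^6/360 + x^5/120 - 7·x^4/12 - x^3/6 - 2·x^2 + x + 4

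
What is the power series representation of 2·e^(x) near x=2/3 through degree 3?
2·e^(2/3) + 2·e^(2/3)·(x - 2/3) + e^(2/3)·(x - 2/3)^2 + e^(2/3)·(x - 2/3)^3/3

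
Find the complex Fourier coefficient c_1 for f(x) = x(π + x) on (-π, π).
Compute the real Fourier coefficients first: a_1 = -4, b_1 = 2·π.
Then c_1 = (a_1 − i·b_1)/2 = -2 - i·π.

Final answer: -2 - i·π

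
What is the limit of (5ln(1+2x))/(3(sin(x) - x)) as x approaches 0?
Both numerator and denominator → 0 as x → 0; this is a 0/0 indeterminate form.
Expand each to leading order near x = 0: numerator ~ 10·x, denominator ~ -x^3/2.
The limit of the ratio is -∞.

Final answer: -∞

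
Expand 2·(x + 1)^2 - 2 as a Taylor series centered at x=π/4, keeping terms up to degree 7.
π^2/8 + π + (π + 4)·(x - π/4) + 2·(x - π/4)^2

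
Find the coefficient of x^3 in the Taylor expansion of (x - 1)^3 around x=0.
Expand to order 3: (x - 1)^3 = x^3 - 3·x^2 + 3·x - 1 + O(x^4).
The coefficient of x^3 is 1.

Final answer: 1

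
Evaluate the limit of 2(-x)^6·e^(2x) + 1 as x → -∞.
The product is a 0·∞ indeterminate form at x → -∞.
Rewrite the product as 2(-x)^6 / e^(-2x) (an ∞/∞ form) and apply L'Hôpital, or use the standard hierarchy e^(2|x|) ≫ |(-x)^6| as x → -∞.
The indeterminate product → 0, so the limit = 1.

Final answer: 1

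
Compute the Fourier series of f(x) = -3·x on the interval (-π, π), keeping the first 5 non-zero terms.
-6·sin(x) + 3·sin(2·x) - 2·sin(3·x) + 3·sin(4·x)/2 - 6·sin(5·x)/5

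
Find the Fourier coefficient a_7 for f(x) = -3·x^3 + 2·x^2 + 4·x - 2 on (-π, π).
a_7 = (1/π) ∫_{-π}^{π} f(x)·cos(7x) dx.
Evaluate the integral (use parity and integration by parts as needed): a_7 = -8/49.

Final answer: -8/49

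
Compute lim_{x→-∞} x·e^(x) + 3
The product is a 0·∞ indeterminate form at x → -∞.
Rewrite the product as x / e^(-x) (an ∞/∞ form) and apply L'Hôpital, or use the standard hierarchy e^(|x|) ≫ |x| as x → -∞.
The indeterminate product → 0, so the limit = 3.

Final answer: 3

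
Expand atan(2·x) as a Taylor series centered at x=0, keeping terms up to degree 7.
-128·x^7/7 + 32·x^5/5 - 8·x^3/3 + 2·x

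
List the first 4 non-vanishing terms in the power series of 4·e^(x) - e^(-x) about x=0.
5·x^3/6 + 3·x^2/2 + 5·x + 3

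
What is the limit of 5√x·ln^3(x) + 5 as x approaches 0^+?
The product is a 0·∞ indeterminate form at x → 0⁺.
Rewrite the product as 5·ln^3(x) / x^(-1/2) and apply L'Hôpital, or use the standard hierarchy x^(-1/2) ≫ |ln x|^3 as x → 0⁺.
The indeterminate product → 0, so the limit = 5.

Final answer: 5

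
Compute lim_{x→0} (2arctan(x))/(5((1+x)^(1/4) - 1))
Both numerator and denominator → 0 as x → 0; this is a 0/0 indeterminate form.
Expand each to leading order near x = 0: numerator ~ 2·x, denominator ~ 5·x/4.
The limit of the ratio is 8/5.

Final answer: 8/5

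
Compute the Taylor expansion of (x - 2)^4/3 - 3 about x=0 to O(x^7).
x^4/3 - 8·x^3/3 + 8·x^2 - 32·x/3 + 7/3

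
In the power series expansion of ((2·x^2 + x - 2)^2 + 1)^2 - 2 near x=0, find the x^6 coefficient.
Expand to order 6: ((2·x^2 + x - 2)^2 + 1)^2 - 2 = -40·x^6 - 88·x^5 + 57·x^4 + 96·x^3 - 54·x^2 - 40·x + 23 + O(x^7).
The coefficient of x^6 is -40.

Final answer: -40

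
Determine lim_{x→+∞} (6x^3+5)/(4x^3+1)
This is an ∞/∞ indeterminate form as x → +∞.
Divide numerator and denominator by x^3 and let the lower-order terms vanish; the leading terms give 6/4 = 3/2.
Limit = 3/2.

Final answer: 3/2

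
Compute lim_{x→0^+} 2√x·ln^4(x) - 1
The product is a 0·∞ indeterminate form at x → 0⁺.
Rewrite the product as 2·ln^4(x) / x^(-1/2) and apply L'Hôpital, or use the standard hierarchy x^(-1/2) ≫ |ln x|^4 as x → 0⁺.
The indeterminate product → 0, so the limit = -1.

Final answer: -1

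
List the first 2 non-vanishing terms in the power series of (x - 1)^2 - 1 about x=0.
x^2 - 2·x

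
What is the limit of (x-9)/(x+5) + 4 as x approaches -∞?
Evaluate the dominant behaviour as x → -∞; each term tends to a finite value or vanishes.
Limit = 5.

Final answer: 5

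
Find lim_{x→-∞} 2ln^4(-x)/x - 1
The quotient is an ∞/∞ indeterminate form as x → -∞.
Compare growth rates of the dominant terms (exponentials ≫ polynomials ≫ logarithms), or apply L'Hôpital's rule; the quotient → 0.
Adding the constant: 0 - 1 = -1. Limit = -1.

Final answer: -1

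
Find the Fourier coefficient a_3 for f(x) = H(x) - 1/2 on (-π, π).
a_3 = (1/π) ∫_{-π}^{π} f(x)·cos(3x) dx.
Evaluate the integral (use parity and integration by parts as needed): a_3 = 0.

Final answer: 0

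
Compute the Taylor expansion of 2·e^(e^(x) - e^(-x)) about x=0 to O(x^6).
19·x^5/10 + 8·x^4/3 + 10·x^3/3 + 4·x^2 + 4·x + 2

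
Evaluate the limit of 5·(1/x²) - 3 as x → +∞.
Evaluate the dominant behaviour as x → +∞; each term tends to a finite value or vanishes.
Limit = -3.

Final answer: -3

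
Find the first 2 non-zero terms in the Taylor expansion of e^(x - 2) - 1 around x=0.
x·e^(-2) - 1 + e^(-2)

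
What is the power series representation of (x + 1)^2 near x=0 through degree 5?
x^2 + 2·x + 1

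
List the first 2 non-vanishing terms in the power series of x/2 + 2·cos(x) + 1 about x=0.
x/2 + 3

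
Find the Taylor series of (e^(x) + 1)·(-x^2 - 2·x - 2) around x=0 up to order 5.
-4·x^5/15 - 11·x^4/12 - 7·x^3/3 - 5·x^2 - 6·x - 4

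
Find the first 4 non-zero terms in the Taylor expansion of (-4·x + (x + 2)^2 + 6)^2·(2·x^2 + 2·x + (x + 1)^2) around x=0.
80·x^3 + 320·x^2 + 400·x + 100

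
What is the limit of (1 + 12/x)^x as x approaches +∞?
As x → +∞: this is the defining limit (1 + 12/x)^x → e^12.
Limit = e^(12).

Final answer: e^(12)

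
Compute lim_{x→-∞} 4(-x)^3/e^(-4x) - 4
The quotient is an ∞/∞ indeterminate form as x → -∞.
Compare growth rates of the dominant terms (exponentials ≫ polynomials ≫ logarithms), or apply L'Hôpital's rule; the quotient → 0.
Adding the constant: 0 - 4 = -4. Limit = -4.

Final answer: -4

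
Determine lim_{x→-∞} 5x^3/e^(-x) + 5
The quotient is an ∞/∞ indeterminate form as x → -∞.
Compare growth rates of the dominant terms (exponentials ≫ polynomials ≫ logarithms), or apply L'Hôpital's rule; the quotient → 0.
Adding the constant: 0 + 5 = 5. Limit = 5.

Final answer: 5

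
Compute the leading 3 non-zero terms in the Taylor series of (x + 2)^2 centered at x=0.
x^2 + 4·x + 4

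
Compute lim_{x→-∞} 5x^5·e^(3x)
This is a 0·∞ indeterminate form at x → -∞.
Rewrite the product as 5x^5 / e^(-3x) (an ∞/∞ form) and apply L'Hôpital, or use the standard hierarchy e^(3|x|) ≫ |x^5| as x → -∞.
The indeterminate product → 0, so the limit = 0.

Final answer: 0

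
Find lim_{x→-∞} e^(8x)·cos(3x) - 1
Evaluate the dominant behaviour as x → -∞; each term tends to a finite value or vanishes.
Limit = -1.

Final answer: -1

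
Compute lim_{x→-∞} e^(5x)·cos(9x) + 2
Evaluate the dominant behaviour as x → -∞; each term tends to a finite value or vanishes.
Limit = 2.

Final answer: 2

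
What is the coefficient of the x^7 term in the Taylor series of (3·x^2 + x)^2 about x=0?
Expand to order 7: (3·x^2 + x)^2 = 9·x^4 + 6·x^3 + x^2 + O(x^8).
The coefficient of x^7 is 0.

Final answer: 0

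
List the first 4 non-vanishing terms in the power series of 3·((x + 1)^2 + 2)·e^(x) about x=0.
15·x^3/2 + 27·x^2/2 + 15·x + 9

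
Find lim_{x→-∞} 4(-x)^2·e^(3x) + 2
The product is a 0·∞ indeterminate form at x → -∞.
Rewrite the product as 4(-x)^2 / e^(-3x) (an ∞/∞ form) and apply L'Hôpital, or use the standard hierarchy e^(3|x|) ≫ |(-x)^2| as x → -∞.
The indeterminate product → 0, so the limit = 2.

Final answer: 2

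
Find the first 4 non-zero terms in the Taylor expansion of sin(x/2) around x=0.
-x^7/645120 + x^5/3840 - x^3/48 + x/2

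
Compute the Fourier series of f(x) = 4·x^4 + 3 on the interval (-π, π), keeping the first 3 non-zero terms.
(192 - 32·π^2)·cos(x) + (-12 + 8·π^2)·cos(2·x) + 3 + 4·π^4/5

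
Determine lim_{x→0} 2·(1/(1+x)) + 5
Direct substitution at x = 0 gives 7.

Final answer: 7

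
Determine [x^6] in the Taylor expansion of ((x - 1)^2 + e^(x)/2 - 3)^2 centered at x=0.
Expand to order 6: ((x - 1)^2 + e^(x)/2 - 3)^2 = 2·x^6/45 + 2·x^5/15 + 5·x^4/4 - 4·x^3 - 3·x^2/2 + 9·x/2 + 9/4 + O(x^7).
The coefficient of x^6 is 2/45.

Final answer: 2/45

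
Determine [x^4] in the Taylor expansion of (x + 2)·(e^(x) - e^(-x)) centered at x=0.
Expand to order 4: (x + 2)·(e^(x) - e^(-x)) = x^4/3 + 2·x^3/3 + 2·x^2 + 4·x + O(x^5).
The coefficient of x^4 is 1/3.

Final answer: 1/3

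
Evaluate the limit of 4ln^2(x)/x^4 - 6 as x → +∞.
The quotient is an ∞/∞ indeterminate form as x → +∞.
The polynomial denominator x^4 dominates the logarithmic numerator (any positive power of x ≫ ln^2(x) as x → ∞), so the quotient → 0.
Adding the constant: 0 - 6 = -6. Limit = -6.

Final answer: -6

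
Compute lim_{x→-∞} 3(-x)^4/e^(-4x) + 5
The quotient is an ∞/∞ indeterminate form as x → -∞.
Compare growth rates of the dominant terms (exponentials ≫ polynomials ≫ logarithms), or apply L'Hôpital's rule; the quotient → 0.
Adding the constant: 0 + 5 = 5. Limit = 5.

Final answer: 5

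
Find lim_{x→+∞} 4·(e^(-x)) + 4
Evaluate the dominant behaviour as x → +∞; each term tends to a finite value or vanishes.
Limit = 4.

Final answer: 4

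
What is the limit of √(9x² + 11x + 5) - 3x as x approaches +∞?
As x → +∞: multiply by the conjugate to get (11x+5)/(√(9x²+11x+5)+3x); the denominator ~ 6x, so the limit is 11/6.
Limit = 11/6.

Final answer: 11/6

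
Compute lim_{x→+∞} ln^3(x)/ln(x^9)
This is an ∞/∞ indeterminate form as x → +∞.
Write ln(x^9) = 9·ln(x), reducing the quotient to ln^2(x)/9 → ∞.
Limit = ∞.

Final answer: ∞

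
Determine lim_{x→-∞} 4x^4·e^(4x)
This is a 0·∞ indeterminate form at x → -∞.
Rewrite the product as 4x^4 / e^(-4x) (an ∞/∞ form) and apply L'Hôpital, or use the standard hierarchy e^(4|x|) ≫ |x^4| as x → -∞.
The indeterminate product → 0, so the limit = 0.

Final answer: 0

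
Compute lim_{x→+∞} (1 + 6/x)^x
As x → +∞: this is the defining limit (1 + 6/x)^x → e^6.
Limit = e^(6).

Final answer: e^(6)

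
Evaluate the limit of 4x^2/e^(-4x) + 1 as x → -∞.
The quotient is an ∞/∞ indeterminate form as x → -∞.
Compare growth rates of the dominant terms (exponentials ≫ polynomials ≫ logarithms), or apply L'Hôpital's rule; the quotient → 0.
Adding the constant: 0 + 1 = 1. Limit = 1.

Final answer: 1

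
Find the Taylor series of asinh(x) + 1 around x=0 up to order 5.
3·x^5/40 - x^3/6 + x + 1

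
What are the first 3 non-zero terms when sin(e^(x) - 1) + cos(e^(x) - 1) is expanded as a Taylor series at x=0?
-x^3/2 + x + 1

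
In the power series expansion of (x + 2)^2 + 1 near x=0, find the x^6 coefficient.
Expand to order 6: (x + 2)^2 + 1 = x^2 + 4·x + 5 + O(x^7).
The coefficient of x^6 is 0.

Final answer: 0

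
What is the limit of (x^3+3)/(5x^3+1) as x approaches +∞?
This is an ∞/∞ indeterminate form as x → +∞.
Divide numerator and denominator by x^3 and let the lower-order terms vanish; the leading terms give 1/5.
Limit = 1/5.

Final answer: 1/5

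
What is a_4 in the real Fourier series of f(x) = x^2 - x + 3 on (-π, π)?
a_4 = (1/π) ∫_{-π}^{π} f(x)·cos(4x) dx.
Evaluate the integral (use parity and integration by parts as needed): a_4 = 1/4.

Final answer: 1/4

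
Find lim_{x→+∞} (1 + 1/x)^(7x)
As x → +∞: write (1 + 1/x)^(7x) = ((1 + 1/x)^x)^7 → (e^1)^7 = e^7.
Limit = e^(7).

Final answer: e^(7)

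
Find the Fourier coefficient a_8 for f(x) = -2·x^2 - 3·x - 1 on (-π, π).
a_8 = (1/π) ∫_{-π}^{π} f(x)·cos(8x) dx.
Evaluate the integral (use parity and integration by parts as needed): a_8 = -1/8.

Final answer: -1/8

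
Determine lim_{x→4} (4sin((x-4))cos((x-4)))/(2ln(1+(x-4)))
Both numerator and denominator → 0 as x → 4; this is a 0/0 indeterminate form.
Expand each to leading order near x = 4: numerator ~ 4·(x - 4), denominator ~ 2·(x - 4).
The limit of the ratio is 2.

Final answer: 2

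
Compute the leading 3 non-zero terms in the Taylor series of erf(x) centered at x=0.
x^5/(5·√(π)) - 2·x^3/(3·√(π)) + 2·x/√(π)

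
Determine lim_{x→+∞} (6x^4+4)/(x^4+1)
This is an ∞/∞ indeterminate form as x → +∞.
Divide numerator and denominator by x^4 and let the lower-order terms vanish; the leading terms give 6/1 = 6.
Limit = 6.

Final answer: 6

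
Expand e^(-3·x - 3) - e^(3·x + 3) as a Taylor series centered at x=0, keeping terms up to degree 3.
x^3·(-9·e^(3)/2 - 9·e^(-3)/2) + x^2·(-9·e^(3)/2 + 9·e^(-3)/2) + x·(-3·e^(3) - 3·e^(-3)) - e^(3) + e^(-3)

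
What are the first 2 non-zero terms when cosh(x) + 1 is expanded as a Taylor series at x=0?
x^2/2 + 2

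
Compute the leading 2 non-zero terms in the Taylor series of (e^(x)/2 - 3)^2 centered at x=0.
25/4 - 5·x/2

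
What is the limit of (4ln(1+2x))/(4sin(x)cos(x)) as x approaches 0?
Both numerator and denominator → 0 as x → 0; this is a 0/0 indeterminate form.
Expand each to leading order near x = 0: numerator ~ 8·x, denominator ~ 4·x.
The limit of the ratio is 2.

Final answer: 2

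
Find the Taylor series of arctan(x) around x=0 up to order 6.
x^5/5 - x^3/3 + x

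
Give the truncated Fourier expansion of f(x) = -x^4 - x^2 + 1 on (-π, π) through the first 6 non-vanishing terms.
(-44 + 8·π^2)·cos(x) + (2 - 2·π^2)·cos(2·x) + (-4/27 + 8·π^2/9)·cos(3·x) + (-π^2/2 - 1/16)·cos(4·x) + (52/625 + 8·π^2/25)·cos(5·x) - π^4/5 - π^2/3 + 1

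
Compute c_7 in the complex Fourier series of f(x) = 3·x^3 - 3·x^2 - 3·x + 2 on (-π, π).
Compute the real Fourier coefficients first: a_7 = 12/49, b_7 = -330/343 + 6·π^2/7.
Then c_7 = (a_7 − i·b_7)/2 = 6/49 - 3·i·π^2/7 + 165·i/343.

Final answer: 6/49 - 3·i·π^2/7 + 165·i/343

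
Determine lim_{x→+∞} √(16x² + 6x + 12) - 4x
As x → +∞: multiply by the conjugate to get (6x+12)/(√(16x²+6x+12)+4x); the denominator ~ 8x, so the limit is 6/8 = 3/4.
Limit = 3/4.

Final answer: 3/4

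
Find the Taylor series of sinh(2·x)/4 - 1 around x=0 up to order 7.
2·x^7/315 + x^5/15 + x^3/3 + x/2 - 1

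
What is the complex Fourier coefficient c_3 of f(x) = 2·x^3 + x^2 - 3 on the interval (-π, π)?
Compute the real Fourier coefficients first: a_3 = -4/9, b_3 = -8/9 + 4·π^2/3.
Then c_3 = (a_3 − i·b_3)/2 = -2/9 - 2·i·π^2/3 + 4·i/9.

Final answer: -2/9 - 2·i·π^2/3 + 4·i/9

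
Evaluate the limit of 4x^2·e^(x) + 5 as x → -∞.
The product is a 0·∞ indeterminate form at x → -∞.
Rewrite the product as 4x^2 / e^(-x) (an ∞/∞ form) and apply L'Hôpital, or use the standard hierarchy e^(|x|) ≫ |x^2| as x → -∞.
The indeterminate product → 0, so the limit = 5.

Final answer: 5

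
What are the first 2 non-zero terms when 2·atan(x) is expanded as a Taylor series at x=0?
-2·x^3/3 + 2·x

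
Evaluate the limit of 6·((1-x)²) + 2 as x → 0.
Direct substitution at x = 0 gives 8.

Final answer: 8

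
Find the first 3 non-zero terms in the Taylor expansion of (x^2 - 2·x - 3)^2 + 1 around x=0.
-2·x^2 + 12·x + 10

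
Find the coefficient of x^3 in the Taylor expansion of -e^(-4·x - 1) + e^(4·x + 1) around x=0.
Expand to order 3: -e^(-4·x - 1) + e^(4·x + 1) = x^3·(32·e^(-1)/3 + 32·e/3) + x^2·(-8·e^(-1) + 8·e) + x·(4·e^(-1) + 4·e) - e^(-1) + e + O(x^4).
The coefficient of x^3 is 32·e^(-1)/3 + 32·e/3.

Final answer: 32·e^(-1)/3 + 32·e/3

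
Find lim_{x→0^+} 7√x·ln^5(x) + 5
The product is a 0·∞ indeterminate form at x → 0⁺.
Rewrite the product as 7·ln^5(x) / x^(-1/2) and apply L'Hôpital, or use the standard hierarchy x^(-1/2) ≫ |ln x|^5 as x → 0⁺.
The indeterminate product → 0, so the limit = 5.

Final answer: 5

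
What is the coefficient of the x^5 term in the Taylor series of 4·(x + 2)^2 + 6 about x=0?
Expand to order 5: 4·(x + 2)^2 + 6 = 4·x^2 + 16·x + 22 + O(x^6).
The coefficient of x^5 is 0.

Final answer: 0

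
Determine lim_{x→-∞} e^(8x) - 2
Evaluate the dominant behaviour as x → -∞; each term tends to a finite value or vanishes.
Limit = -2.

Final answer: -2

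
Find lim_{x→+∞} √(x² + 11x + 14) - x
This is an ∞ − ∞ indeterminate form.
Multiply and divide by the conjugate √(x²+11x + 14) + x; the x² terms cancel, leaving (11x + 14)/(√(x²+11x + 14)+x) → 11/2.
Limit = 11/2.

Final answer: 11/2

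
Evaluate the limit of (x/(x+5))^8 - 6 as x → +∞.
As x → +∞: x/(x+5) = 1/(1 + 5/x) → 1, and the 8th power of a limit-1 base also → 1; with the additive constant, 1 - 6 = -5.
Limit = -5.

Final answer: -5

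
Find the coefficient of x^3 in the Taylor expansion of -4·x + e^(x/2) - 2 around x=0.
Expand to order 3: -4·x + e^(x/2) - 2 = x^3/48 + x^2/8 - 7·x/2 - 1 + O(x^4).
The coefficient of x^3 is 1/48.

Final answer: 1/48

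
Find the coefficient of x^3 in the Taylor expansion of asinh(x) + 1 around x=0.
Expand to order 3: asinh(x) + 1 = -x^3/6 + x + 1 + O(x^4).
The coefficient of x^3 is -1/6.

Final answer: -1/6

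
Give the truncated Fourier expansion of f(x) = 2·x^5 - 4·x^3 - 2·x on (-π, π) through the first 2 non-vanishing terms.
(-88·π^2 + 4·π^4 + 524)·sin(x) + (-2·π^4 - 19 + 14·π^2)·sin(2·x)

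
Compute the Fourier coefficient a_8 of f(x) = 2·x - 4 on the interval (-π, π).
a_8 = (1/π) ∫_{-π}^{π} f(x)·cos(8x) dx.
Evaluate the integral (use parity and integration by parts as needed): a_8 = 0.

Final answer: 0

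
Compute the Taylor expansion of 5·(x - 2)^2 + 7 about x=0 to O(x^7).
5·x^2 - 20·x + 27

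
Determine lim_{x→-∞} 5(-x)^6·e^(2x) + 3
The product is a 0·∞ indeterminate form at x → -∞.
Rewrite the product as 5(-x)^6 / e^(-2x) (an ∞/∞ form) and apply L'Hôpital, or use the standard hierarchy e^(2|x|) ≫ |(-x)^6| as x → -∞.
The indeterminate product → 0, so the limit = 3.

Final answer: 3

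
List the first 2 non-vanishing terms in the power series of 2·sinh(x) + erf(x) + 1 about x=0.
x·(2/√(π) + 2) + 1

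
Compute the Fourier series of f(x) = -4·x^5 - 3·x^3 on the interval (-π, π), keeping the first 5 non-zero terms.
(-924 - 8·π^4 + 154·π^2)·sin(x) + (-17·π^2 + 51/2 + 4·π^4)·sin(2·x) + (-8·π^4/3 - 212/81 + 106·π^2/27)·sin(3·x) + (-π^2 + 3/8 + 2·π^4)·sin(4·x) + (-8·π^4/5 - 12/625 + 2·π^2/25)·sin(5·x)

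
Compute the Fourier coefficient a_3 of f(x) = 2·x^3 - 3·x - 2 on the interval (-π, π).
a_3 = (1/π) ∫_{-π}^{π} f(x)·cos(3x) dx.
Evaluate the integral (use parity and integration by parts as needed): a_3 = 0.

Final answer: 0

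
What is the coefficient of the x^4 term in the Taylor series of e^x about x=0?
Expand to order 4: e^x = x^4/24 + x^3/6 + x^2/2 + x + 1 + O(x^5).
The coefficient of x^4 is 1/24.

Final answer: 1/24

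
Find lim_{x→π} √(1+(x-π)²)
Direct substitution at x = π gives 1.

Final answer: 1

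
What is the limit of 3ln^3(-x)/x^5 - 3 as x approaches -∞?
The quotient is an ∞/∞ indeterminate form as x → -∞.
Compare growth rates of the dominant terms (exponentials ≫ polynomials ≫ logarithms), or apply L'Hôpital's rule; the quotient → 0.
Adding the constant: 0 - 3 = -3. Limit = -3.

Final answer: -3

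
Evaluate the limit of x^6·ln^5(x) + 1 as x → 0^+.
The product is a 0·∞ indeterminate form at x → 0⁺.
Rewrite the product as ln^5(x) / x^(-6) and apply L'Hôpital, or use the standard hierarchy x^(-6) ≫ |ln x|^5 as x → 0⁺.
The indeterminate product → 0, so the limit = 1.

Final answer: 1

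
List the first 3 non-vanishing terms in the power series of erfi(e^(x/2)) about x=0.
3·e·x^2/(4·√(π)) + e·x/√(π) + erfi(1)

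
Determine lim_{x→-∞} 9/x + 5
Evaluate the dominant behaviour as x → -∞; each term tends to a finite value or vanishes.
Limit = 5.

Final answer: 5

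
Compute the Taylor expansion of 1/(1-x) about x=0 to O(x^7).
x^6 + x^5 + x^4 + x^3 + x^2 + x + 1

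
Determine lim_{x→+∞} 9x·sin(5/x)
As x → +∞: let u = 5/x → 0⁺; then 9·x·sin(5/x) = 9·5·sin(u)/u → 9·5·1 = 45.
Limit = 45.

Final answer: 45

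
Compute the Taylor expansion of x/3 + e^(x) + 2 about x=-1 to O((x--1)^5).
(3 + 5·e)·e^(-1)/3 + (e + 3)·e^(-1)·(x + 1)/3 + e^(-1)·(x + 1)^2/2 + e^(-1)·(x + 1)^3/6 + e^(-1)·(x + 1)^4/24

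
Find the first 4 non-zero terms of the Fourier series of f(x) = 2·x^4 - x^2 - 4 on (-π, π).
(100 - 16·π^2)·cos(x) + (-7 + 4·π^2)·cos(2·x) + (44/27 - 16·π^2/9)·cos(3·x) - 4 - π^2/3 + 2·π^4/5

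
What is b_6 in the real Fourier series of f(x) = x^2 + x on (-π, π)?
b_6 = (1/π) ∫_{-π}^{π} f(x)·sin(6x) dx.
Evaluate the integral (use parity and integration by parts as needed): b_6 = -1/3.

Final answer: -1/3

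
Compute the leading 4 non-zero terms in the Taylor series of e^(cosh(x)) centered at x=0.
31·e·x^6/720 + e·x^4/6 + e·x^2/2 + e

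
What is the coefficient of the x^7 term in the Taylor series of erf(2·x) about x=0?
Expand to order 7: erf(2·x) = -128·x^7/(21·√(π)) + 32·x^5/(5·√(π)) - 16·x^3/(3·√(π)) + 4·x/√(π) + O(x^8).
The coefficient of x^7 is -128/(21·√(π)).

Final answer: -128/(21·√(π))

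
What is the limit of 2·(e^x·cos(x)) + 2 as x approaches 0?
Direct substitution at x = 0 gives 4.

Final answer: 4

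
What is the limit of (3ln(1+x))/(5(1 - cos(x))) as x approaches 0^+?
Both numerator and denominator → 0 as x → 0^+; this is a 0/0 indeterminate form.
Expand each to leading order near x = 0: numerator ~ 3·x, denominator ~ 5·x^2/2.
The limit of the ratio is ∞.

Final answer: ∞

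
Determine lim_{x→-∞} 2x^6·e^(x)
This is a 0·∞ indeterminate form at x → -∞.
Rewrite the product as 2x^6 / e^(-x) (an ∞/∞ form) and apply L'Hôpital, or use the standard hierarchy e^(|x|) ≫ |x^6| as x → -∞.
The indeterminate product → 0, so the limit = 0.

Final answer: 0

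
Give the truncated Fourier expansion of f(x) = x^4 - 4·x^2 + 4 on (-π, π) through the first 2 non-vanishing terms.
(64 - 8·π^2)·cos(x) - 4·π^2/3 + 4 + π^4/5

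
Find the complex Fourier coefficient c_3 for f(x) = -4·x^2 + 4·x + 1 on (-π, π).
Compute the real Fourier coefficients first: a_3 = 16/9, b_3 = 8/3.
Then c_3 = (a_3 − i·b_3)/2 = 8/9 - 4·i/3.

Final answer: 8/9 - 4·i/3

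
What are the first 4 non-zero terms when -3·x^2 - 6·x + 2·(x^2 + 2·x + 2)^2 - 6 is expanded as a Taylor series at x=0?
8·x^3 + 13·x^2 + 10·x + 2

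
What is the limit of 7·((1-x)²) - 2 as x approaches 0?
Direct substitution at x = 0 gives 5.

Final answer: 5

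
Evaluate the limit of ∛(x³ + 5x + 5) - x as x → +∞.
This is an ∞ − ∞ indeterminate form.
Multiply by (A² + AB + B²)/(A² + AB + B²) where A = ∛(x³+5x + 5), B = x to use A³ − B³ = (A−B)(A²+AB+B²); the x³ terms cancel, leaving (5x + 5)/(A²+AB+B²) with denominator ~ 3x², so the limit is 0.
Limit = 0.

Final answer: 0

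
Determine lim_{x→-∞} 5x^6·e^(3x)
This is a 0·∞ indeterminate form at x → -∞.
Rewrite the product as 5x^6 / e^(-3x) (an ∞/∞ form) and apply L'Hôpital, or use the standard hierarchy e^(3|x|) ≫ |x^6| as x → -∞.
The indeterminate product → 0, so the limit = 0.

Final answer: 0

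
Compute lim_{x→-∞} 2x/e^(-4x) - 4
The quotient is an ∞/∞ indeterminate form as x → -∞.
Compare growth rates of the dominant terms (exponentials ≫ polynomials ≫ logarithms), or apply L'Hôpital's rule; the quotient → 0.
Adding the constant: 0 - 4 = -4. Limit = -4.

Final answer: -4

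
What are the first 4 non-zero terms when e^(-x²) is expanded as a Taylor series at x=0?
-x^6/6 + x^4/2 - x^2 + 1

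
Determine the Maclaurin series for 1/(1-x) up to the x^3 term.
x^3 + x^2 + x + 1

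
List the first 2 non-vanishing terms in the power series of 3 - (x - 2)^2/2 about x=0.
2·x + 1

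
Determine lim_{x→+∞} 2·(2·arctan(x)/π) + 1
Evaluate the dominant behaviour as x → +∞; each term tends to a finite value or vanishes.
Limit = 3.

Final answer: 3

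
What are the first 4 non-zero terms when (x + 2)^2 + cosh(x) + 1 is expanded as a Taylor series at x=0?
x^4/24 + 3·x^2/2 + 4·x + 6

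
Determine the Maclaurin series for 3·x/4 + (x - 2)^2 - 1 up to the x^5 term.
x^2 - 13·x/4 + 3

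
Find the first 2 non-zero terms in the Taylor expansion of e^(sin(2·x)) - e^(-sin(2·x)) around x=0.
-64·x^5/15 + 4·x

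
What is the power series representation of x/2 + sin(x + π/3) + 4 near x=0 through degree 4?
√(3)·x^4/48 - x^3/12 - √(3)·x^2/4 + x + √(3)/2 + 4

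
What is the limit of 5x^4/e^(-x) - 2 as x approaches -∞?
The quotient is an ∞/∞ indeterminate form as x → -∞.
Compare growth rates of the dominant terms (exponentials ≫ polynomials ≫ logarithms), or apply L'Hôpital's rule; the quotient → 0.
Adding the constant: 0 - 2 = -2. Limit = -2.

Final answer: -2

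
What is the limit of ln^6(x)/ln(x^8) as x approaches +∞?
This is an ∞/∞ indeterminate form as x → +∞.
Write ln(x^8) = 8·ln(x), reducing the quotient to ln^5(x)/8 → ∞.
Limit = ∞.

Final answer: ∞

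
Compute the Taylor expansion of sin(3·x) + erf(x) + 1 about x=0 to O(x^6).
x^5·(1/(5·√(π)) + 81/40) + x^3·(-9/2 - 2/(3·√(π))) + x·(2/√(π) + 3) + 1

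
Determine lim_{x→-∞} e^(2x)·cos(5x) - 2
Evaluate the dominant behaviour as x → -∞; each term tends to a finite value or vanishes.
Limit = -2.

Final answer: -2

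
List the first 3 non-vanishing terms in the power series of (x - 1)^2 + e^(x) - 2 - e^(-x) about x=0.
x^3/3 + x^2 - 1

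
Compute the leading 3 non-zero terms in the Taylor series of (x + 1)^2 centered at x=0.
x^2 + 2·x + 1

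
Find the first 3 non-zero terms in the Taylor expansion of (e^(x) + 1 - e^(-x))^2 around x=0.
4·x^2 + 4·x + 1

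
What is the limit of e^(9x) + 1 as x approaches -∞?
Evaluate the dominant behaviour as x → -∞; each term tends to a finite value or vanishes.
Limit = 1.

Final answer: 1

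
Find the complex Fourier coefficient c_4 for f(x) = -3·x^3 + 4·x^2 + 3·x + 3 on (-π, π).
Compute the real Fourier coefficients first: a_4 = 1, b_4 = -33/16 + 3·π^2/2.
Then c_4 = (a_4 − i·b_4)/2 = 1/2 - 3·i·π^2/4 + 33·i/32.

Final answer: 1/2 - 3·i·π^2/4 + 33·i/32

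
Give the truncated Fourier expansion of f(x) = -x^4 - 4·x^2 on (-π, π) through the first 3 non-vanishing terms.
(-32 + 8·π^2)·cos(x) + (-2·π^2 - 1)·cos(2·x) - π^4/5 - 4·π^2/3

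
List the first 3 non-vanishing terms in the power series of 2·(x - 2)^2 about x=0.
2·x^2 - 8·x + 8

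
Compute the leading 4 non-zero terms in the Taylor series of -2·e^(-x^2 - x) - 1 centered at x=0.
-5·x^3/3 + x^2 + 2·x - 3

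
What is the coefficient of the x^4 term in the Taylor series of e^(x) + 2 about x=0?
Expand to order 4: e^(x) + 2 = x^4/24 + x^3/6 + x^2/2 + x + 3 + O(x^5).
The coefficient of x^4 is 1/24.

Final answer: 1/24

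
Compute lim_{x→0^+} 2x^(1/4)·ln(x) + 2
The product is a 0·∞ indeterminate form at x → 0⁺.
Rewrite the product as 2·ln(x) / x^(-1/4) and apply L'Hôpital, or use the standard hierarchy x^(-1/4) ≫ |ln x| as x → 0⁺.
The indeterminate product → 0, so the limit = 2.

Final answer: 2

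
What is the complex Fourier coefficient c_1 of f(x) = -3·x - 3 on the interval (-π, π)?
Compute the real Fourier coefficients first: a_1 = 0, b_1 = -6.
Then c_1 = (a_1 − i·b_1)/2 = 3·i.

Final answer: 3·i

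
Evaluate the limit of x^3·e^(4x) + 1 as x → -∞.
The product is a 0·∞ indeterminate form at x → -∞.
Rewrite the product as x^3 / e^(-4x) (an ∞/∞ form) and apply L'Hôpital, or use the standard hierarchy e^(4|x|) ≫ |x^3| as x → -∞.
The indeterminate product → 0, so the limit = 1.

Final answer: 1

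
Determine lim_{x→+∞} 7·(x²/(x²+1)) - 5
Evaluate the dominant behaviour as x → +∞; each term tends to a finite value or vanishes.
Limit = 2.

Final answer: 2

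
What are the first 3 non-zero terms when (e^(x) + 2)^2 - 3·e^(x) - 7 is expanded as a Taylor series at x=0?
5·x^2/2 + 3·x - 1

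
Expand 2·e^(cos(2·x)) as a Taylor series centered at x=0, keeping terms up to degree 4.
16·e·x^4/3 - 4·e·x^2 + 2·e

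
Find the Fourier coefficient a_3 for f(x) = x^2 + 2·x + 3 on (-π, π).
a_3 = (1/π) ∫_{-π}^{π} f(x)·cos(3x) dx.
Evaluate the integral (use parity and integration by parts as needed): a_3 = -4/9.

Final answer: -4/9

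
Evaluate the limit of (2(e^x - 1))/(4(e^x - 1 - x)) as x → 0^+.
Both numerator and denominator → 0 as x → 0^+; this is a 0/0 indeterminate form.
Expand each to leading order near x = 0: numerator ~ 2·x, denominator ~ 2·x^2.
The limit of the ratio is ∞.

Final answer: ∞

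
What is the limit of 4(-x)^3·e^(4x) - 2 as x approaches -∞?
The product is a 0·∞ indeterminate form at x → -∞.
Rewrite the product as 4(-x)^3 / e^(-4x) (an ∞/∞ form) and apply L'Hôpital, or use the standard hierarchy e^(4|x|) ≫ |(-x)^3| as x → -∞.
The indeterminate product → 0, so the limit = -2.

Final answer: -2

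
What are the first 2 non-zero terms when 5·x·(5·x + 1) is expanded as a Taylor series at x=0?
25·x^2 + 5·x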